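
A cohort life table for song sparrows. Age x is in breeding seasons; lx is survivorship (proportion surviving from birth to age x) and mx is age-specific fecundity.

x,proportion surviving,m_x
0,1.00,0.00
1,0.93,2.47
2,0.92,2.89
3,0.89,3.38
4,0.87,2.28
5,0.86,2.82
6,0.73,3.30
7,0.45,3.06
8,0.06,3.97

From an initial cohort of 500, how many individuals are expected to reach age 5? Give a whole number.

Expected survivors = N0 · l_5 = 500 × 0.86 = 430 → 430

430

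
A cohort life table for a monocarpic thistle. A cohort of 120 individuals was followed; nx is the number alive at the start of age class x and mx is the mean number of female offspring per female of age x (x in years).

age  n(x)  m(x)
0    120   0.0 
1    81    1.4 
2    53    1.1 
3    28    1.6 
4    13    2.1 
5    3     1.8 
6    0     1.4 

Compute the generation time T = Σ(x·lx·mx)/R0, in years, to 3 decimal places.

lx = nx/n0 = nx/120: 1, 0.675, 0.44167…, 0.23333…, 0.10833…, 0.025, 0
lx·mx: 0, 0.945, 0.485833…, 0.373333…, 0.2275…, 0.045, 0 → R0 = 2.076667…
x·lx·mx: 0, 0.945, 0.971667…, 1.12…, 0.91…, 0.225, 0 → Σ = 4.171667…
T = 4.171667… / 2.076667… = 2.008828… → 2.009

2.009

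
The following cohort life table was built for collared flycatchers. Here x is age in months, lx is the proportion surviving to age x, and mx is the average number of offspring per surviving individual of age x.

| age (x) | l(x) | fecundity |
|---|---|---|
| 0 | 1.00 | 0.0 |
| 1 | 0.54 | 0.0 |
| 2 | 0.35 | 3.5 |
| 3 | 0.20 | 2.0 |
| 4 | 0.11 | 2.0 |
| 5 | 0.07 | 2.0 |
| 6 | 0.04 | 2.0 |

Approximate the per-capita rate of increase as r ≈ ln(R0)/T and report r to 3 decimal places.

R0 = Σ lx·mx = 0 + 0 + 1.225 + 0.4 + 0.22 + 0.14 + 0.08 = 2.065
Σ x·lx·mx = 5.71; T = 5.71/2.065 = 2.76513…
r ≈ ln(R0)/T = ln(2.065)/2.76513… = 0.26224… → 0.262

0.262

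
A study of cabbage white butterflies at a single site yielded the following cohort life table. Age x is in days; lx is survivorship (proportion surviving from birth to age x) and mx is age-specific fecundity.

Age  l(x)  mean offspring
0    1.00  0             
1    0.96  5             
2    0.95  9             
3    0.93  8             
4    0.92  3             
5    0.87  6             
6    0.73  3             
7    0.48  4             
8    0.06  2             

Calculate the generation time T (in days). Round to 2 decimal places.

lx·mx: 0, 4.8, 8.55, 7.44, 2.76, 5.22, 2.19, 1.92, 0.12 → R0 = 33
x·lx·mx: 0, 4.8, 17.1, 22.32, 11.04, 26.1, 13.14, 13.44, 0.96 → Σ = 108.9
T = 108.9 / 33 = 3.3 → 3.30

3.30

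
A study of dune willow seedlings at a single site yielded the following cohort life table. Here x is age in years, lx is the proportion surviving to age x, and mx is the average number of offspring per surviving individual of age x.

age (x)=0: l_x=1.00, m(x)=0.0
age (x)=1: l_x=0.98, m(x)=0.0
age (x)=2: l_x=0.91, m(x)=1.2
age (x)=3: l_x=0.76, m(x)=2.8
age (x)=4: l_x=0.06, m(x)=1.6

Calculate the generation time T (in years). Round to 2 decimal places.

2.70

lx·mx: 0, 0, 1.092, 2.128, 0.096 → R0 = 3.316
x·lx·mx: 0, 0, 2.184, 6.384, 0.384 → Σ = 8.952
T = 8.952 / 3.316 = 2.699638… → 2.70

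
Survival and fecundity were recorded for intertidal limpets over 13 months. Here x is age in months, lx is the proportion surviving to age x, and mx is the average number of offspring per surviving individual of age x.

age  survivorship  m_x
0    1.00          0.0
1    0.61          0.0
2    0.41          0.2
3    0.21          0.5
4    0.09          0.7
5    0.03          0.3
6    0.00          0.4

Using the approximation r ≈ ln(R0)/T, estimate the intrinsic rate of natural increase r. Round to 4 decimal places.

R0 = Σ lx·mx = 0 + 0 + 0.082 + 0.105 + 0.063 + 0.009 + 0 = 0.259
Σ x·lx·mx = 0.776; T = 0.776/0.259 = 2.99614…
r ≈ ln(R0)/T = ln(0.259)/2.99614… = -0.450889… → -0.4509

-0.4509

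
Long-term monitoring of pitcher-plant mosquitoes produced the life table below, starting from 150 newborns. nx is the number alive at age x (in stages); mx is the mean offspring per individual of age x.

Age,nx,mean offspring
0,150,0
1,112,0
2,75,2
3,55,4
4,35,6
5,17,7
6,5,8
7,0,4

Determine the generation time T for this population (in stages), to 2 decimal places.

3.57

lx = nx/n0 = nx/150: 1, 0.74667…, 0.5, 0.36667…, 0.23333…, 0.11333…, 0.03333…, 0
lx·mx: 0, 0, 1, 1.466667…, 1.4…, 0.793333…, 0.266667…, 0 → R0 = 4.926667…
x·lx·mx: 0, 0, 2, 4.4…, 5.6…, 3.966667…, 1.6…, 0 → Σ = 17.566667…
T = 17.566667… / 4.926667… = 3.565629… → 3.57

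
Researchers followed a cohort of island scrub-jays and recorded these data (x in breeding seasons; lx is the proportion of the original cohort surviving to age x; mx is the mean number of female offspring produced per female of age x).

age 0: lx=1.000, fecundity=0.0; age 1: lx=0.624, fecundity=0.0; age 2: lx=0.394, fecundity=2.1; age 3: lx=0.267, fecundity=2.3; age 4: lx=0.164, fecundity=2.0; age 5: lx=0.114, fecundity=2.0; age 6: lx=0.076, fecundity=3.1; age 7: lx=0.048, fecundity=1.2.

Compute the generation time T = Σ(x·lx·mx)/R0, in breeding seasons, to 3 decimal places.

lx·mx: 0, 0, 0.8274, 0.6141, 0.328, 0.228, 0.2356, 0.0576 → R0 = 2.2907
x·lx·mx: 0, 0, 1.6548, 1.8423, 1.312, 1.14, 1.4136, 0.4032 → Σ = 7.7659
T = 7.7659 / 2.2907 = 3.390186… → 3.390

3.390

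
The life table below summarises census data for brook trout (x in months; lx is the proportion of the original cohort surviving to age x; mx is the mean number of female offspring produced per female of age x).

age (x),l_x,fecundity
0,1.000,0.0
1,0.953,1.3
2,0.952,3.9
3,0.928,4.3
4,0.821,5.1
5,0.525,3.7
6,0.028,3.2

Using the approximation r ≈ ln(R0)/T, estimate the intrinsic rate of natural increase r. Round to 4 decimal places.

R0 = Σ lx·mx = 0 + 1.2389 + 3.7128 + 3.9904 + 4.1871 + 1.9425 + 0.0896 = 15.1613
Σ x·lx·mx = 47.6342; T = 47.6342/15.1613 = 3.14183…
r ≈ ln(R0)/T = ln(15.1613)/3.14183… = 0.865339… → 0.8653

0.8653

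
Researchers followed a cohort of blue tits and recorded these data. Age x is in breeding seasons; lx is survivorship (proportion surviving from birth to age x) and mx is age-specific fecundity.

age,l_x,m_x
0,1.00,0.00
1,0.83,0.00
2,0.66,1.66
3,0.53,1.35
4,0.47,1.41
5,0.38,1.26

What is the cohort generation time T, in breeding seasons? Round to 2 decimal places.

lx·mx: 0, 0, 1.0956, 0.7155, 0.6627, 0.4788 → R0 = 2.9526
x·lx·mx: 0, 0, 2.1912, 2.1465, 2.6508, 2.394 → Σ = 9.3825
T = 9.3825 / 2.9526 = 3.177708… → 3.18

3.18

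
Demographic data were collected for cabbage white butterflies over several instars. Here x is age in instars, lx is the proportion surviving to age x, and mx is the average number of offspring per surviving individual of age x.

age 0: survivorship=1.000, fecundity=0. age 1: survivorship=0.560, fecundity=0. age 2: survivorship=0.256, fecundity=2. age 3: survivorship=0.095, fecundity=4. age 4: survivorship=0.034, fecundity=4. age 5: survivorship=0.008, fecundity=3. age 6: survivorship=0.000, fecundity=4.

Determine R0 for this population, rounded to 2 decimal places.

1.05

lx·mx by age: 0, 0, 0.512, 0.38, 0.136, 0.024, 0
R0 = Σ lx·mx = 1.052 → 1.05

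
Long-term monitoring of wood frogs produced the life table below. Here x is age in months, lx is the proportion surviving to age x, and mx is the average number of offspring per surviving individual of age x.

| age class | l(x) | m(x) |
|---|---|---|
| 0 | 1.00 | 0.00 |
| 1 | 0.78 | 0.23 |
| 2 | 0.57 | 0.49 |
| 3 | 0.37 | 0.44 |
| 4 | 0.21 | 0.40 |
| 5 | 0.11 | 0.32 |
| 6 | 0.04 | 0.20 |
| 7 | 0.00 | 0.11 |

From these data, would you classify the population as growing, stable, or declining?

declining

R0 = Σ lx·mx = 0 + 0.1794 + 0.2793 + 0.1628 + 0.084 + 0.0352 + 0.008 + 0 = 0.7487
R0 < 1, so the population is declining.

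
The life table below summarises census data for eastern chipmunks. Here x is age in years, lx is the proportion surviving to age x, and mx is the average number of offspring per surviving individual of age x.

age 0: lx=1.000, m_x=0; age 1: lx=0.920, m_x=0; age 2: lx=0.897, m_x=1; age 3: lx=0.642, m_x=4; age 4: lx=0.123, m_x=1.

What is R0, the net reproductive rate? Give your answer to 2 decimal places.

lx·mx by age: 0, 0, 0.897, 2.568, 0.123
R0 = Σ lx·mx = 3.588 → 3.59

3.59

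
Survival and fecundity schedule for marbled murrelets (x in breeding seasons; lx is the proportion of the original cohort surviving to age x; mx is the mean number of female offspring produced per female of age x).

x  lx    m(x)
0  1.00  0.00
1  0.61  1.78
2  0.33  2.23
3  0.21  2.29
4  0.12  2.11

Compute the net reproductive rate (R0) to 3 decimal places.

lx·mx by age: 0, 1.0858, 0.7359, 0.4809, 0.2532
R0 = Σ lx·mx = 2.5558 → 2.556

2.556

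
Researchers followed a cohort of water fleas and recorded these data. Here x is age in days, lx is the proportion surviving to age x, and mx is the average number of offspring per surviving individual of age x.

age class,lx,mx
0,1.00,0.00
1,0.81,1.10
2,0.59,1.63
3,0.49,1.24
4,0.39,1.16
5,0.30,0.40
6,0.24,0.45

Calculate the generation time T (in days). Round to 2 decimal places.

lx·mx: 0, 0.891, 0.9617, 0.6076, 0.4524, 0.12, 0.108 → R0 = 3.1407
x·lx·mx: 0, 0.891, 1.9234, 1.8228, 1.8096, 0.6, 0.648 → Σ = 7.6948
T = 7.6948 / 3.1407 = 2.450027… → 2.45

2.45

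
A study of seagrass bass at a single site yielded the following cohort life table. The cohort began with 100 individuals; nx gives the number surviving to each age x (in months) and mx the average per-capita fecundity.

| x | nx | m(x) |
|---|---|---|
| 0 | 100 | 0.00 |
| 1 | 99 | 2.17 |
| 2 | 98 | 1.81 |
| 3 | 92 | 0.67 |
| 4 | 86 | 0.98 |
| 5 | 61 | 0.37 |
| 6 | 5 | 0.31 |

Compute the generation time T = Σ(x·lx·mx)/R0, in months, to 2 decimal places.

lx = nx/n0 = nx/100: 1, 0.99, 0.98, 0.92, 0.86, 0.61, 0.05
lx·mx: 0, 2.1483, 1.7738, 0.6164, 0.8428, 0.2257, 0.0155 → R0 = 5.6225
x·lx·mx: 0, 2.1483, 3.5476, 1.8492, 3.3712, 1.1285, 0.093 → Σ = 12.1378
T = 12.1378 / 5.6225 = 2.158791… → 2.16

2.16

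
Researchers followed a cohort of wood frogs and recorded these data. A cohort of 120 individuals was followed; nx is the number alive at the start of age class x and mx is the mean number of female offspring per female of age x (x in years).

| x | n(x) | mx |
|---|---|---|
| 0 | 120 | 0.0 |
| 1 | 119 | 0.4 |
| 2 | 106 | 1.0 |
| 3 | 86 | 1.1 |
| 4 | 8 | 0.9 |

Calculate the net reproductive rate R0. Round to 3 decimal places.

2.128

lx = nx/n0 = nx/120: 1, 0.99167…, 0.88333…, 0.71667…, 0.06667…
lx·mx by age: 0, 0.396667…, 0.883333…, 0.788333…, 0.06…
R0 = Σ lx·mx = 2.128333… → 2.128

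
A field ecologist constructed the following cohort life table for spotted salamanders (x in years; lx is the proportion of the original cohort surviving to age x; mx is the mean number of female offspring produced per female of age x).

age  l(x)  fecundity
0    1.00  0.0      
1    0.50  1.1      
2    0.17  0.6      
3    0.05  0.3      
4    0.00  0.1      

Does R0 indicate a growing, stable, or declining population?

R0 = Σ lx·mx = 0 + 0.55 + 0.102 + 0.015 + 0 = 0.667
R0 < 1, so the population is declining.

declining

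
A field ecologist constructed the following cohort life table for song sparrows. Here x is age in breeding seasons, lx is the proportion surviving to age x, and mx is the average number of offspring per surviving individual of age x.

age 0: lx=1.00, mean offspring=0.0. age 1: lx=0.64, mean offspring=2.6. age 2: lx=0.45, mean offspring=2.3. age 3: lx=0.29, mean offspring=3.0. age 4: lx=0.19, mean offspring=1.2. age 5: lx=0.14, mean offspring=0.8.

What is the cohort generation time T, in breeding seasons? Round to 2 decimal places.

lx·mx: 0, 1.664, 1.035, 0.87, 0.228, 0.112 → R0 = 3.909
x·lx·mx: 0, 1.664, 2.07, 2.61, 0.912, 0.56 → Σ = 7.816
T = 7.816 / 3.909 = 1.999488… → 2.00

2.00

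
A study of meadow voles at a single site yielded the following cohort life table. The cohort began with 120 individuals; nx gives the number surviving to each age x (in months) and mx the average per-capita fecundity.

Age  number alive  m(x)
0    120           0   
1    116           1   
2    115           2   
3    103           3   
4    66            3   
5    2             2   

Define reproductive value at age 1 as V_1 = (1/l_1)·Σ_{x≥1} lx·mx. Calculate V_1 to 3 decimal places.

7.388

lx = nx/n0 = nx/120: 1, 0.96667…, 0.95833…, 0.85833…, 0.55, 0.01667…
lx·mx for x ≥ 1: 0.966667…, 1.916667…, 2.575…, 1.65, 0.033333… → sum = 7.141667…
V_1 = 7.141667… / l_1 = 7.141667… / 0.966667… = 7.387931… → 7.388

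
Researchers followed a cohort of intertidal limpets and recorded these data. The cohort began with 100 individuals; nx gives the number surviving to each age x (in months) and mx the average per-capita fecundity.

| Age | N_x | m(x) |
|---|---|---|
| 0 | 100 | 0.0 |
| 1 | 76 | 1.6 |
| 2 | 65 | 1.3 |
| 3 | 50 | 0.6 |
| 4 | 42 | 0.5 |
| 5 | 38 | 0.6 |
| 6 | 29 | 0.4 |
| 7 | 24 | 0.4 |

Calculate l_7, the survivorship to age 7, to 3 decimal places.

l_7 = n_7/n_0 = 24/100 = 0.24 → 0.240

0.240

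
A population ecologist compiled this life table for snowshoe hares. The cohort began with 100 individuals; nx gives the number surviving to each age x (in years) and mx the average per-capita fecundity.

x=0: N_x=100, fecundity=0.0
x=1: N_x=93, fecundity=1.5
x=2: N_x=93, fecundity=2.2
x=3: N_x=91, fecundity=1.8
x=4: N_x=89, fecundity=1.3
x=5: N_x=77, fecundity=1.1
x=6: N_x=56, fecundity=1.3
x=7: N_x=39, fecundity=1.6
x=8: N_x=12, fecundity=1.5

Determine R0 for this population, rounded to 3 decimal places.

8.615

lx = nx/n0 = nx/100: 1, 0.93, 0.93, 0.91, 0.89, 0.77, 0.56, 0.39, 0.12
lx·mx by age: 0, 1.395, 2.046, 1.638, 1.157, 0.847, 0.728, 0.624, 0.18
R0 = Σ lx·mx = 8.615 → 8.615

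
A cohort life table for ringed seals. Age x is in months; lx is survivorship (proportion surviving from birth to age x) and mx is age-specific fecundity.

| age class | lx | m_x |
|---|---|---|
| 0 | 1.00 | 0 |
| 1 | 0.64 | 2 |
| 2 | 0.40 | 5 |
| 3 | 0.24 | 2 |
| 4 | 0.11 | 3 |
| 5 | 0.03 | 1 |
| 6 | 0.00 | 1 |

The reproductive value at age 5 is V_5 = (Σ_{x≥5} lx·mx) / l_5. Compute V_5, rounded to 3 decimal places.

lx·mx for x ≥ 5: 0.03, 0 → sum = 0.03
V_5 = 0.03 / l_5 = 0.03 / 0.03 = 1 → 1.000

1.000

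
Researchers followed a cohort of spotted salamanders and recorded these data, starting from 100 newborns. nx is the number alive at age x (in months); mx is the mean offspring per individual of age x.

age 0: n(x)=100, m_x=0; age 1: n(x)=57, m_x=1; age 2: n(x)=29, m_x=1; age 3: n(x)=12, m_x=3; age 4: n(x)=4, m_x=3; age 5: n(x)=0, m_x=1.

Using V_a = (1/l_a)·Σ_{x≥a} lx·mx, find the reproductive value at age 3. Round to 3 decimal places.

4.000

lx = nx/n0 = nx/100: 1, 0.57, 0.29, 0.12, 0.04, 0
lx·mx for x ≥ 3: 0.36, 0.12, 0 → sum = 0.48
V_3 = 0.48 / l_3 = 0.48 / 0.12 = 4 → 4.000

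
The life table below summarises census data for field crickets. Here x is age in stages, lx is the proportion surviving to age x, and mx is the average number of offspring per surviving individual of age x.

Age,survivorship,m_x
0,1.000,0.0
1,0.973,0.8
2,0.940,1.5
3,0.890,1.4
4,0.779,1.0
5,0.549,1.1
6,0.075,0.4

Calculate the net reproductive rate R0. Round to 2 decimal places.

4.85

lx·mx by age: 0, 0.7784, 1.41, 1.246, 0.779, 0.6039, 0.03
R0 = Σ lx·mx = 4.8473 → 4.85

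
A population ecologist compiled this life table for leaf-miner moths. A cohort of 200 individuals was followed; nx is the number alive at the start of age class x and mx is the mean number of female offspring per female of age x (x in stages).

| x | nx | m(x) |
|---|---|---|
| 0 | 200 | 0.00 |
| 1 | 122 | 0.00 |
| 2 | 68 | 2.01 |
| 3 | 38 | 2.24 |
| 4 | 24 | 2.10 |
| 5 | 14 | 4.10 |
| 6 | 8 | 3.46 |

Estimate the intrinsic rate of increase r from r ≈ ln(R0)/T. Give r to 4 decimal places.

0.1752

lx = nx/n0 = nx/200: 1, 0.61, 0.34, 0.19, 0.12, 0.07, 0.04
R0 = Σ lx·mx = 0 + 0 + 0.6834 + 0.4256 + 0.252 + 0.287 + 0.1384 = 1.7864
Σ x·lx·mx = 5.917; T = 5.917/1.7864 = 3.31225…
r ≈ ln(R0)/T = ln(1.7864)/3.31225… = 0.175169… → 0.1752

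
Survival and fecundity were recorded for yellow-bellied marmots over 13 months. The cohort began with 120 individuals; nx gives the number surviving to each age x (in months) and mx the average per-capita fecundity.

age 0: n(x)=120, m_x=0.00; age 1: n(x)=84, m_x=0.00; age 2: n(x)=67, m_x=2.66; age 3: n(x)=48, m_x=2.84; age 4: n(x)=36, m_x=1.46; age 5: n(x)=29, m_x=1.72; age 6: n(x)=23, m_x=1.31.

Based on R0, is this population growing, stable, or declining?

growing

lx = nx/n0 = nx/120: 1, 0.7, 0.55833…, 0.4, 0.3, 0.24167…, 0.19167…
R0 = Σ lx·mx = 0 + 0 + 1.485167… + 1.136 + 0.438 + 0.415667… + 0.251083… = 3.725917…
R0 > 1, so the population is growing.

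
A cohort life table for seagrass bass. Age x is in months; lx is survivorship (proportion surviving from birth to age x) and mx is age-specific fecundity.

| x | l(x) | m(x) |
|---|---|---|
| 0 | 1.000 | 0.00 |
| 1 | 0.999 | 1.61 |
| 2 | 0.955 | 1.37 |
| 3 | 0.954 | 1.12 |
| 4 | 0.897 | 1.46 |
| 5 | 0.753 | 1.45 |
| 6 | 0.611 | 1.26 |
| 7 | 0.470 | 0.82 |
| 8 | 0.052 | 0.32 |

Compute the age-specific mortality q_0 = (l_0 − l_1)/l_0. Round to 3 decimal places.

0.001

q_0 = (l_0 − l_1) / l_0 = (1 − 0.999) / 1
     = 0.001 / 1 = 0.001 → 0.001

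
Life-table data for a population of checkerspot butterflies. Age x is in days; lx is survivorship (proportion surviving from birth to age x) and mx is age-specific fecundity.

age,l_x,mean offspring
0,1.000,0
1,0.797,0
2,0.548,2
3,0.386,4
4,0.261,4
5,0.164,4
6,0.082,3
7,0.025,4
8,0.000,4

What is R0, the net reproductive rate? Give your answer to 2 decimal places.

4.69

lx·mx by age: 0, 0, 1.096, 1.544, 1.044, 0.656, 0.246, 0.1, 0
R0 = Σ lx·mx = 4.686 → 4.69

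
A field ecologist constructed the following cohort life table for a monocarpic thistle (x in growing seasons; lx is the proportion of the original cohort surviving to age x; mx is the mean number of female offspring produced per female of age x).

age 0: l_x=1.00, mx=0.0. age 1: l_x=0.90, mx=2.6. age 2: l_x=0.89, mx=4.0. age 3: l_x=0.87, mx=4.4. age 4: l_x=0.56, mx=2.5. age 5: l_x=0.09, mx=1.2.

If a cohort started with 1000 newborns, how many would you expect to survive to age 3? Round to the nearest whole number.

870

Expected survivors = N0 · l_3 = 1000 × 0.87 = 870 → 870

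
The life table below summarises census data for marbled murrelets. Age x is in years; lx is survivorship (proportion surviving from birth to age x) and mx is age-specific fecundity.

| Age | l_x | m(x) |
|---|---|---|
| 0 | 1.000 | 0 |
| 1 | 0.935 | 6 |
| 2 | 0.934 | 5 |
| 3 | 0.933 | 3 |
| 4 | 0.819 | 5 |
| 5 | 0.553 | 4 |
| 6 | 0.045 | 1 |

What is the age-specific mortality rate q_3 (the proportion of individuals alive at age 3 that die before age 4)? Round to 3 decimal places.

0.122

q_3 = (l_3 − l_4) / l_3 = (0.933 − 0.819) / 0.933
     = 0.114 / 0.933 = 0.122186… → 0.122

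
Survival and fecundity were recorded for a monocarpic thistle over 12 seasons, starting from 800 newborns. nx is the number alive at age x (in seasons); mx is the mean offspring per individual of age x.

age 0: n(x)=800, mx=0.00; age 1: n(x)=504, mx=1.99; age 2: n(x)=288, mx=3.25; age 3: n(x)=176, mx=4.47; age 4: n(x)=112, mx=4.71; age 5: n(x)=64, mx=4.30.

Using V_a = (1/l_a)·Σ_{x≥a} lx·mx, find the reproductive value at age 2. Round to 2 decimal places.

8.77

lx = nx/n0 = nx/800: 1, 0.63, 0.36, 0.22, 0.14, 0.08
lx·mx for x ≥ 2: 1.17, 0.9834, 0.6594, 0.344 → sum = 3.1568
V_2 = 3.1568 / l_2 = 3.1568 / 0.36 = 8.768889… → 8.77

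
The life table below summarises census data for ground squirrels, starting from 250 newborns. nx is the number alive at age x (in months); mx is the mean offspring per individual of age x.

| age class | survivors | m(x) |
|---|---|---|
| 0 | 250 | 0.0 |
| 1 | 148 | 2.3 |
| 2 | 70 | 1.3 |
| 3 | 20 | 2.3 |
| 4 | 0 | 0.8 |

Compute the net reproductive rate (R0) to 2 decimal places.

1.91

lx = nx/n0 = nx/250: 1, 0.592, 0.28, 0.08, 0
lx·mx by age: 0, 1.3616, 0.364, 0.184, 0
R0 = Σ lx·mx = 1.9096 → 1.91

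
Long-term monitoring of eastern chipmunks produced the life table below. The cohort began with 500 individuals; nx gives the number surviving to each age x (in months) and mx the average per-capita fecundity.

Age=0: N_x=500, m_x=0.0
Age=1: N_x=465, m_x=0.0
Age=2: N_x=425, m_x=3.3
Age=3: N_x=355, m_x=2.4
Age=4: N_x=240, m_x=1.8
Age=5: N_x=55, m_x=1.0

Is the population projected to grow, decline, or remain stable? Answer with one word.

lx = nx/n0 = nx/500: 1, 0.93, 0.85, 0.71, 0.48, 0.11
R0 = Σ lx·mx = 0 + 0 + 2.805 + 1.704 + 0.864 + 0.11 = 5.483
R0 > 1, so the population is growing.

growing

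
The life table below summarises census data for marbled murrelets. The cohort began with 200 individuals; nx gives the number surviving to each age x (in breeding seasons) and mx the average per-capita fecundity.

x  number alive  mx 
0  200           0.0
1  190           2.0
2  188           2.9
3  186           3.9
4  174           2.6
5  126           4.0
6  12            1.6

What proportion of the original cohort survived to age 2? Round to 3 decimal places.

l_2 = n_2/n_0 = 188/200 = 0.94 → 0.940

0.940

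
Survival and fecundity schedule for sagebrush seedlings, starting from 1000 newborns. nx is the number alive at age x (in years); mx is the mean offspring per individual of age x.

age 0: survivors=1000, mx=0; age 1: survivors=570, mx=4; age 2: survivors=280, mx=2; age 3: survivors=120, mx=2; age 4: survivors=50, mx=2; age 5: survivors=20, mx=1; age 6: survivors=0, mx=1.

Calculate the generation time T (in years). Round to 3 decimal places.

1.444

lx = nx/n0 = nx/1000: 1, 0.57, 0.28, 0.12, 0.05, 0.02, 0
lx·mx: 0, 2.28, 0.56, 0.24, 0.1, 0.02, 0 → R0 = 3.2
x·lx·mx: 0, 2.28, 1.12, 0.72, 0.4, 0.1, 0 → Σ = 4.62
T = 4.62 / 3.2 = 1.44375 → 1.444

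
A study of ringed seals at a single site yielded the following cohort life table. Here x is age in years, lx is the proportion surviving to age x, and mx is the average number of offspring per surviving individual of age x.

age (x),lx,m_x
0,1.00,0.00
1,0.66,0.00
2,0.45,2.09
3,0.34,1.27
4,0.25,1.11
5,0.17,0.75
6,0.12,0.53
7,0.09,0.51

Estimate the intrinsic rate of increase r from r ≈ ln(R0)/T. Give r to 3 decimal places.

R0 = Σ lx·mx = 0 + 0 + 0.9405 + 0.4318 + 0.2775 + 0.1275 + 0.0636 + 0.0459 = 1.8868
Σ x·lx·mx = 5.6268; T = 5.6268/1.8868 = 2.98219…
r ≈ ln(R0)/T = ln(1.8868)/2.98219… = 0.21289… → 0.213

0.213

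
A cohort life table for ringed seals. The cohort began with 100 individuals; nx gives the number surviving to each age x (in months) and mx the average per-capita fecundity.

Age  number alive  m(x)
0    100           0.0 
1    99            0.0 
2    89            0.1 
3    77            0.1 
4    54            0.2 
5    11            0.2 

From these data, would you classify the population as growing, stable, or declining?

lx = nx/n0 = nx/100: 1, 0.99, 0.89, 0.77, 0.54, 0.11
R0 = Σ lx·mx = 0 + 0 + 0.089 + 0.077 + 0.108 + 0.022 = 0.296
R0 < 1, so the population is declining.

declining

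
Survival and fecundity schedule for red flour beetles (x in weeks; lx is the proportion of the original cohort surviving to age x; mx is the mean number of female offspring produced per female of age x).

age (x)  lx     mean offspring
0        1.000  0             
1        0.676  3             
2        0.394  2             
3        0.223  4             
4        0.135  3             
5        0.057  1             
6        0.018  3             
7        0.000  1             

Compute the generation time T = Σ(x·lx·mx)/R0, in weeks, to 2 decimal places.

lx·mx: 0, 2.028, 0.788, 0.892, 0.405, 0.057, 0.054, 0 → R0 = 4.224
x·lx·mx: 0, 2.028, 1.576, 2.676, 1.62, 0.285, 0.324, 0 → Σ = 8.509
T = 8.509 / 4.224 = 2.014441… → 2.01

2.01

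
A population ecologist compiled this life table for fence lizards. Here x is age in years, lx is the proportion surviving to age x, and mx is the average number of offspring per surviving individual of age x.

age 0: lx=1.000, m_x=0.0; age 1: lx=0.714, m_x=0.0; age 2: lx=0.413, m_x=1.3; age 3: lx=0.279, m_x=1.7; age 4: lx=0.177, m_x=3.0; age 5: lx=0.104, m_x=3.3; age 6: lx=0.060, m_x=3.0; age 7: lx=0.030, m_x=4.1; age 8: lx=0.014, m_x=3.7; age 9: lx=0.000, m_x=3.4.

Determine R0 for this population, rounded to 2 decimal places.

lx·mx by age: 0, 0, 0.5369, 0.4743, 0.531, 0.3432, 0.18, 0.123, 0.0518, 0
R0 = Σ lx·mx = 2.2402 → 2.24

2.24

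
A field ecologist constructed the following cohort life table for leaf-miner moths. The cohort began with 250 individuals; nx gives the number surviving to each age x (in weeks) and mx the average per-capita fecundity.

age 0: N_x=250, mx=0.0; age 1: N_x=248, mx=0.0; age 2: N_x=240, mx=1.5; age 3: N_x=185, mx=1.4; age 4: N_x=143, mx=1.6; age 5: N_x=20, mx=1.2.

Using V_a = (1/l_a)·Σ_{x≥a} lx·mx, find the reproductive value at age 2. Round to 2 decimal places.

3.63

lx = nx/n0 = nx/250: 1, 0.992, 0.96, 0.74, 0.572, 0.08
lx·mx for x ≥ 2: 1.44, 1.036, 0.9152, 0.096 → sum = 3.4872
V_2 = 3.4872 / l_2 = 3.4872 / 0.96 = 3.6325 → 3.63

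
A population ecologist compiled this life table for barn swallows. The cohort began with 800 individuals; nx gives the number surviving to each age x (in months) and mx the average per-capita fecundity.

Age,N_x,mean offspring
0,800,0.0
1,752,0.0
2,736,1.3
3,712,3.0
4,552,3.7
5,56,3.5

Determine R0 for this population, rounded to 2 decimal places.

lx = nx/n0 = nx/800: 1, 0.94, 0.92, 0.89, 0.69, 0.07
lx·mx by age: 0, 0, 1.196, 2.67, 2.553, 0.245
R0 = Σ lx·mx = 6.664 → 6.66

6.66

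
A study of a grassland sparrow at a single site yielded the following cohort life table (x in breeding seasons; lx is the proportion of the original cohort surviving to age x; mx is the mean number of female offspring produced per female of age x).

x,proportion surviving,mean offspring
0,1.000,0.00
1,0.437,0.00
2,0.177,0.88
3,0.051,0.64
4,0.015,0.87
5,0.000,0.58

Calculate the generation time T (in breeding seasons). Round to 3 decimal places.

lx·mx: 0, 0, 0.15576, 0.03264, 0.01305, 0 → R0 = 0.20145
x·lx·mx: 0, 0, 0.31152, 0.09792, 0.0522, 0 → Σ = 0.46164
T = 0.46164 / 0.20145 = 2.291586… → 2.292

2.292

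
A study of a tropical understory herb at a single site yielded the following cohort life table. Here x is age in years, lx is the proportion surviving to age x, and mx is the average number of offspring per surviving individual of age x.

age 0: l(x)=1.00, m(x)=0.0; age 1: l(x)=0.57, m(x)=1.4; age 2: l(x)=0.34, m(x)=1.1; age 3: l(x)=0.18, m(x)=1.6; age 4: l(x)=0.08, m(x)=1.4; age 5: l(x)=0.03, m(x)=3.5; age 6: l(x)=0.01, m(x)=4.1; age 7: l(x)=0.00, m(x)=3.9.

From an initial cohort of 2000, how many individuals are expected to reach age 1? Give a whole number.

Expected survivors = N0 · l_1 = 2000 × 0.57 = 1140 → 1140

1140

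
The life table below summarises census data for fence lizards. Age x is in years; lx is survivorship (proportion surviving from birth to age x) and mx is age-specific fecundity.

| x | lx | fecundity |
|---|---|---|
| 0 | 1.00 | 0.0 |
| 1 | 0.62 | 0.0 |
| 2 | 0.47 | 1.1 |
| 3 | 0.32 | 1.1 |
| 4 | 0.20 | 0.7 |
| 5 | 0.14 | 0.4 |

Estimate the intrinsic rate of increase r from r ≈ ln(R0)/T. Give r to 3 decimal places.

R0 = Σ lx·mx = 0 + 0 + 0.517 + 0.352 + 0.14 + 0.056 = 1.065
Σ x·lx·mx = 2.93; T = 2.93/1.065 = 2.75117…
r ≈ ln(R0)/T = ln(1.065)/2.75117… = 0.02289… → 0.023

0.023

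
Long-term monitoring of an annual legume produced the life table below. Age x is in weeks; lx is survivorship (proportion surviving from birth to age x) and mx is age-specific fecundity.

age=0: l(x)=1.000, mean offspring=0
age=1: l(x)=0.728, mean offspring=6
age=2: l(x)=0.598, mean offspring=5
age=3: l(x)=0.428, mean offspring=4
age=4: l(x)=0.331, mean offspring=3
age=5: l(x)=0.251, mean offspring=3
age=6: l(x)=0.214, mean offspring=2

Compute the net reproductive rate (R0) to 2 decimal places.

lx·mx by age: 0, 4.368, 2.99, 1.712, 0.993, 0.753, 0.428
R0 = Σ lx·mx = 11.244 → 11.24

11.24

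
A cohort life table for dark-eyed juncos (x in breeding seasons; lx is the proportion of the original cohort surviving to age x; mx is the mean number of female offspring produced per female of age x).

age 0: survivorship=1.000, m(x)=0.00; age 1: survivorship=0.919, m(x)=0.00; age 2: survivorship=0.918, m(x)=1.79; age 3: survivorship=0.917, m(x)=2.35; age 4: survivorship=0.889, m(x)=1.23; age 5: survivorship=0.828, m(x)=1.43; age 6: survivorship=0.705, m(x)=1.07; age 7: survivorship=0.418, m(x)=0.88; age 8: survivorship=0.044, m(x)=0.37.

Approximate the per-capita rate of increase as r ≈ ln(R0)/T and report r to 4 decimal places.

0.5226

R0 = Σ lx·mx = 0 + 0 + 1.64322 + 2.15495 + 1.09347 + 1.18404 + 0.75435 + 0.36784 + 0.01628 = 7.21415
Σ x·lx·mx = 27.27659; T = 27.27659/7.21415 = 3.78098…
r ≈ ln(R0)/T = ln(7.21415)/3.78098… = 0.522627… → 0.5226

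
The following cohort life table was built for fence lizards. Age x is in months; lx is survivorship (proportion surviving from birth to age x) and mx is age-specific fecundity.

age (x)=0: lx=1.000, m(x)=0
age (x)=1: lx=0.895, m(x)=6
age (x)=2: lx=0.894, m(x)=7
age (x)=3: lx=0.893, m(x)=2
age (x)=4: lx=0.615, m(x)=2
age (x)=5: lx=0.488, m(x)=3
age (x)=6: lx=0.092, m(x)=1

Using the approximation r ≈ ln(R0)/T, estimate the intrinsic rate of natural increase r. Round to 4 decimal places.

1.2520

R0 = Σ lx·mx = 0 + 5.37 + 6.258 + 1.786 + 1.23 + 1.464 + 0.092 = 16.2
Σ x·lx·mx = 36.036; T = 36.036/16.2 = 2.22444…
r ≈ ln(R0)/T = ln(16.2)/2.22444… = 1.252003… → 1.2520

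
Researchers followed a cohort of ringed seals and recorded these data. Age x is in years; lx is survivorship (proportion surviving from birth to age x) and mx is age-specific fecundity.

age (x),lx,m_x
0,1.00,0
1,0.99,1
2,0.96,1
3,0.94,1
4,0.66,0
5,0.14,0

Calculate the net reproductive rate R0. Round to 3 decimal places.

lx·mx by age: 0, 0.99, 0.96, 0.94, 0, 0
R0 = Σ lx·mx = 2.89 → 2.890

2.890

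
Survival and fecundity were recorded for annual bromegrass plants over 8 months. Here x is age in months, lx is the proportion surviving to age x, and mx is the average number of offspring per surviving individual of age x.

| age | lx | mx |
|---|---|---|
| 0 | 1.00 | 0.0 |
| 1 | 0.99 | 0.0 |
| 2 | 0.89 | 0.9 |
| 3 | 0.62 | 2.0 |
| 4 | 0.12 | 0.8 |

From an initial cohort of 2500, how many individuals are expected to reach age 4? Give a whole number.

Expected survivors = N0 · l_4 = 2500 × 0.12 = 300 → 300

300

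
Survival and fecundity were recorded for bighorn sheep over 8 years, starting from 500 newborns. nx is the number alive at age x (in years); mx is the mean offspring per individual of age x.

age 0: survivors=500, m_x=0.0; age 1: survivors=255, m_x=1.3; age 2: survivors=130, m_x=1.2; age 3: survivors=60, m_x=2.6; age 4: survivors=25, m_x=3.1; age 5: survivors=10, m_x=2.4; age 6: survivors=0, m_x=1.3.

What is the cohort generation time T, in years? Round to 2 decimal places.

lx = nx/n0 = nx/500: 1, 0.51, 0.26, 0.12, 0.05, 0.02, 0
lx·mx: 0, 0.663, 0.312, 0.312, 0.155, 0.048, 0 → R0 = 1.49
x·lx·mx: 0, 0.663, 0.624, 0.936, 0.62, 0.24, 0 → Σ = 3.083
T = 3.083 / 1.49 = 2.069128… → 2.07

2.07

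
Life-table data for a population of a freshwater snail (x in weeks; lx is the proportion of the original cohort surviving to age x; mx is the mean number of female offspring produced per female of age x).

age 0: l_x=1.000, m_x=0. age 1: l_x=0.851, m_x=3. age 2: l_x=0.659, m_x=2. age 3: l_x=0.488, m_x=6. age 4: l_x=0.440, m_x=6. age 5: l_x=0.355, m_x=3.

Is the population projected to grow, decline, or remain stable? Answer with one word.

growing

R0 = Σ lx·mx = 0 + 2.553 + 1.318 + 2.928 + 2.64 + 1.065 = 10.504
R0 > 1, so the population is growing.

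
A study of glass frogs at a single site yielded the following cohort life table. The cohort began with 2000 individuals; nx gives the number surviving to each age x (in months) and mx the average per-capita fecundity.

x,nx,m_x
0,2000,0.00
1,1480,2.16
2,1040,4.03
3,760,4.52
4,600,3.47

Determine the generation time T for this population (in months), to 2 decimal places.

lx = nx/n0 = nx/2000: 1, 0.74, 0.52, 0.38, 0.3
lx·mx: 0, 1.5984, 2.0956, 1.7176, 1.041 → R0 = 6.4526
x·lx·mx: 0, 1.5984, 4.1912, 5.1528, 4.164 → Σ = 15.1064
T = 15.1064 / 6.4526 = 2.341134… → 2.34

2.34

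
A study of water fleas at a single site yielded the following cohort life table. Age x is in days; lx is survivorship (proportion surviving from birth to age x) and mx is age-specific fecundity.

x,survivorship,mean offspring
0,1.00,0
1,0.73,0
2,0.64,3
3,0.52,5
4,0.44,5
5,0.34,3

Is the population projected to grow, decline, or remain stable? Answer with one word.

growing

R0 = Σ lx·mx = 0 + 0 + 1.92 + 2.6 + 2.2 + 1.02 = 7.74
R0 > 1, so the population is growing.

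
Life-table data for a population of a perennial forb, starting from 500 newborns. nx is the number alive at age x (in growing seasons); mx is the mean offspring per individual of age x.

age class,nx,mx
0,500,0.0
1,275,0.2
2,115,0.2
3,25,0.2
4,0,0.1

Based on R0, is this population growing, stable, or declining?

lx = nx/n0 = nx/500: 1, 0.55, 0.23, 0.05, 0
R0 = Σ lx·mx = 0 + 0.11 + 0.046 + 0.01 + 0 = 0.166
R0 < 1, so the population is declining.

declining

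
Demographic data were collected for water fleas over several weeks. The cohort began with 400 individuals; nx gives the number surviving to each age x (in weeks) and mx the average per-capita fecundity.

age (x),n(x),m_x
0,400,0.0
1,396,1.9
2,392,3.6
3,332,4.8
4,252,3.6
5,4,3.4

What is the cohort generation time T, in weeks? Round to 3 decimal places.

2.576

lx = nx/n0 = nx/400: 1, 0.99, 0.98, 0.83, 0.63, 0.01
lx·mx: 0, 1.881, 3.528, 3.984, 2.268, 0.034 → R0 = 11.695
x·lx·mx: 0, 1.881, 7.056, 11.952, 9.072, 0.17 → Σ = 30.131
T = 30.131 / 11.695 = 2.5764… → 2.576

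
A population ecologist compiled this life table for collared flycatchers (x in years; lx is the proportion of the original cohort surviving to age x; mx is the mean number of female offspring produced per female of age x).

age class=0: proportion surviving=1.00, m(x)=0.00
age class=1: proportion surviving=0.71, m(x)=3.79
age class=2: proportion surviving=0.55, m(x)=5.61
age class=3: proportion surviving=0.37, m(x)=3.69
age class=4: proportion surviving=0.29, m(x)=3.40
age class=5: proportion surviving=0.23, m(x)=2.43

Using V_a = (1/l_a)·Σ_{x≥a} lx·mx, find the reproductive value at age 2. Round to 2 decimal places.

10.90

lx·mx for x ≥ 2: 3.0855, 1.3653, 0.986, 0.5589 → sum = 5.9957
V_2 = 5.9957 / l_2 = 5.9957 / 0.55 = 10.901273… → 10.90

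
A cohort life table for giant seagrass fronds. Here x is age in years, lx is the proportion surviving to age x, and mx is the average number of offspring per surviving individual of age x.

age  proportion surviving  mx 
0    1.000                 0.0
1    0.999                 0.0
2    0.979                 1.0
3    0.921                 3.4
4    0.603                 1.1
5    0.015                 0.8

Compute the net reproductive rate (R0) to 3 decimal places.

4.786

lx·mx by age: 0, 0, 0.979, 3.1314, 0.6633, 0.012
R0 = Σ lx·mx = 4.7857 → 4.786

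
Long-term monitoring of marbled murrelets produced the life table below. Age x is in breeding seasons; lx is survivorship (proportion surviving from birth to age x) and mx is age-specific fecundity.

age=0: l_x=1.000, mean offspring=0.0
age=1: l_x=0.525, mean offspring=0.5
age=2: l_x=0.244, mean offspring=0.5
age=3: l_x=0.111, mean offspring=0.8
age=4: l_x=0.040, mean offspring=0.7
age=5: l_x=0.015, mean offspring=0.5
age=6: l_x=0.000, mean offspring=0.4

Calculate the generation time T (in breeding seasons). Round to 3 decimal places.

lx·mx: 0, 0.2625, 0.122, 0.0888, 0.028, 0.0075, 0 → R0 = 0.5088
x·lx·mx: 0, 0.2625, 0.244, 0.2664, 0.112, 0.0375, 0 → Σ = 0.9224
T = 0.9224 / 0.5088 = 1.812893… → 1.813

1.813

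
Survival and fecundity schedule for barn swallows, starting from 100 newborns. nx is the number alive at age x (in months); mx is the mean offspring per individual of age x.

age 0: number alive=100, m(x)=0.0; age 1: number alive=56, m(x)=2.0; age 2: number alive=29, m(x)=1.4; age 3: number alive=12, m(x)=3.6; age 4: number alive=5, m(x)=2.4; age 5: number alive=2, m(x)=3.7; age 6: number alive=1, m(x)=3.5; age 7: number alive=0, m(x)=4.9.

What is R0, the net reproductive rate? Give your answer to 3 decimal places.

lx = nx/n0 = nx/100: 1, 0.56, 0.29, 0.12, 0.05, 0.02, 0.01, 0
lx·mx by age: 0, 1.12, 0.406, 0.432, 0.12, 0.074, 0.035, 0
R0 = Σ lx·mx = 2.187 → 2.187

2.187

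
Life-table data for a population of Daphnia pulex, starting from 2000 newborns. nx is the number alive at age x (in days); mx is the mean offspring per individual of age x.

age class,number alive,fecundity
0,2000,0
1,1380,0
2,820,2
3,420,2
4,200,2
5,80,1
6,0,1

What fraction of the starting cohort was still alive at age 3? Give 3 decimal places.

0.210

l_3 = n_3/n_0 = 420/2000 = 0.21 → 0.210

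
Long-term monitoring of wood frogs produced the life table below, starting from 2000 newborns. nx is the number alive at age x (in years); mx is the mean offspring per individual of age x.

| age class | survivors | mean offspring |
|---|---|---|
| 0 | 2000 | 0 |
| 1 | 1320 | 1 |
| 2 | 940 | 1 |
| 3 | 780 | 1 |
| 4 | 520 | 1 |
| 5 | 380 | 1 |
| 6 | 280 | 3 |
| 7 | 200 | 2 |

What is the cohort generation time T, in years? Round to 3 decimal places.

lx = nx/n0 = nx/2000: 1, 0.66, 0.47, 0.39, 0.26, 0.19, 0.14, 0.1
lx·mx: 0, 0.66, 0.47, 0.39, 0.26, 0.19, 0.42, 0.2 → R0 = 2.59
x·lx·mx: 0, 0.66, 0.94, 1.17, 1.04, 0.95, 2.52, 1.4 → Σ = 8.68
T = 8.68 / 2.59 = 3.351351… → 3.351

3.351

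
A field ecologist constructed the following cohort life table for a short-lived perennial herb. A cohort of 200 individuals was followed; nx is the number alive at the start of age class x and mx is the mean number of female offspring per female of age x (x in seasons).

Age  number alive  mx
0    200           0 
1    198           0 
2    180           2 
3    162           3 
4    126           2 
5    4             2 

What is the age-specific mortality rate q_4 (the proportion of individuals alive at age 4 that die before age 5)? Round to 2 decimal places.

lx = nx/n0 = nx/200: 1, 0.99, 0.9, 0.81, 0.63, 0.02
q_4 = (l_4 − l_5) / l_4 = (0.63 − 0.02) / 0.63
     = 0.61 / 0.63 = 0.968254… → 0.97

0.97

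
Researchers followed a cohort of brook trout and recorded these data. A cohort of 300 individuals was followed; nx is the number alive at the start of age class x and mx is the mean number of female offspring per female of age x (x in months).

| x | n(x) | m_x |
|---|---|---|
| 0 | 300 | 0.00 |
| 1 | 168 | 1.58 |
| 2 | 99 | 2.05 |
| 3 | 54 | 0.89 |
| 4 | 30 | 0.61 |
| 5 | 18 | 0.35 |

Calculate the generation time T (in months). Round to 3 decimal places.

lx = nx/n0 = nx/300: 1, 0.56, 0.33, 0.18, 0.1, 0.06
lx·mx: 0, 0.8848, 0.6765, 0.1602, 0.061, 0.021 → R0 = 1.8035
x·lx·mx: 0, 0.8848, 1.353, 0.4806, 0.244, 0.105 → Σ = 3.0674
T = 3.0674 / 1.8035 = 1.700804… → 1.701

1.701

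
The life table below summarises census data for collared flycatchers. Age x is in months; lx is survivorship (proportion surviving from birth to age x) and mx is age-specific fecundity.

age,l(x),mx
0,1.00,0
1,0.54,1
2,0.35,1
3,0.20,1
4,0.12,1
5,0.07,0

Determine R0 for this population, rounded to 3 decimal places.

lx·mx by age: 0, 0.54, 0.35, 0.2, 0.12, 0
R0 = Σ lx·mx = 1.21 → 1.210

1.210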